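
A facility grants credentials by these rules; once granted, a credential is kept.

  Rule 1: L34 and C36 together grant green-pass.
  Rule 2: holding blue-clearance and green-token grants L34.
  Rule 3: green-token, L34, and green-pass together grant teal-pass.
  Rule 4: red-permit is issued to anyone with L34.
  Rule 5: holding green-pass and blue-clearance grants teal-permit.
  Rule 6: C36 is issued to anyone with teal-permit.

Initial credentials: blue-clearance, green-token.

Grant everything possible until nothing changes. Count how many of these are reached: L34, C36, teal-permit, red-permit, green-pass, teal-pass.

2

Holding blue-clearance and green-token grants L34 (Rule 2).
Holding L34 grants red-permit (Rule 4).
L34: reached.
C36 would need teal-permit (Rule 6), but teal-permit is never granted.
teal-permit would need green-pass and blue-clearance (Rule 5), but green-pass is never granted.
red-permit: reached.
green-pass would need L34 and C36 (Rule 1), but C36 is never granted.
teal-pass would need green-token, L34, and green-pass (Rule 3), but green-pass is never granted.
Reached: L34 and red-permit — 2 of the 6.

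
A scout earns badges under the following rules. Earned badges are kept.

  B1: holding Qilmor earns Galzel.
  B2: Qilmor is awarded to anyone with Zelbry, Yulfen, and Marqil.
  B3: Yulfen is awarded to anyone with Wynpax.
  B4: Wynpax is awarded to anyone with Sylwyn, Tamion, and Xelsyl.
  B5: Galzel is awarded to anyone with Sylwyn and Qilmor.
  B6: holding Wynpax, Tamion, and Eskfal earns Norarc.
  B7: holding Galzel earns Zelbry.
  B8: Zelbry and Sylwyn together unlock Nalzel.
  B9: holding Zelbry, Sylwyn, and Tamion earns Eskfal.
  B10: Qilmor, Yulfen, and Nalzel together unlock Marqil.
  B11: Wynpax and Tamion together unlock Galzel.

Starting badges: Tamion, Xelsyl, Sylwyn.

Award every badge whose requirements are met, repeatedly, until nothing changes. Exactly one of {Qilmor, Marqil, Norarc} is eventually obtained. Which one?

Norarc

With Sylwyn, Tamion, and Xelsyl, Wynpax is earned (B4).
With Wynpax and Tamion, Galzel is earned (B11).
With Galzel, Zelbry is earned (B7).
With Zelbry, Sylwyn, and Tamion, Eskfal is earned (B9).
With Wynpax, Tamion, and Eskfal, Norarc is earned (B6).
Marqil would need Qilmor, Yulfen, and Nalzel (B10), but Qilmor is never earned. Qilmor would need Zelbry, Yulfen, and Marqil (B2), but Marqil is never earned.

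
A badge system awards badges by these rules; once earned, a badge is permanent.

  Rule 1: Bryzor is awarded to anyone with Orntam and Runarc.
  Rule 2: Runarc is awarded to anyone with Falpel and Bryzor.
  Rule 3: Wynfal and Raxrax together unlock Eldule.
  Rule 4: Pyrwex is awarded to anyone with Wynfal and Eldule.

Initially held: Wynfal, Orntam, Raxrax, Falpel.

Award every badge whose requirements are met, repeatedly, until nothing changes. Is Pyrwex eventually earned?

Yes

With Wynfal and Raxrax, Eldule is earned (Rule 3).
With Wynfal and Eldule, Pyrwex is earned (Rule 4).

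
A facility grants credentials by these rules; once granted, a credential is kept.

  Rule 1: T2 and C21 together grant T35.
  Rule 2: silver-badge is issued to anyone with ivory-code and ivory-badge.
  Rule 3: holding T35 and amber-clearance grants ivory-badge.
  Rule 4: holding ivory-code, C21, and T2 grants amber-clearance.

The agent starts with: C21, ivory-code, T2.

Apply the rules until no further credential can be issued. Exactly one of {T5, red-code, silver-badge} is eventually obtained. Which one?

silver-badge

Holding ivory-code, C21, and T2 grants amber-clearance (Rule 4).
Holding T2 and C21 grants T35 (Rule 1).
Holding T35 and amber-clearance grants ivory-badge (Rule 3).
Holding ivory-code and ivory-badge grants silver-badge (Rule 2).
No rule produces red-code, and it is not given. No rule produces T5, and it is not given.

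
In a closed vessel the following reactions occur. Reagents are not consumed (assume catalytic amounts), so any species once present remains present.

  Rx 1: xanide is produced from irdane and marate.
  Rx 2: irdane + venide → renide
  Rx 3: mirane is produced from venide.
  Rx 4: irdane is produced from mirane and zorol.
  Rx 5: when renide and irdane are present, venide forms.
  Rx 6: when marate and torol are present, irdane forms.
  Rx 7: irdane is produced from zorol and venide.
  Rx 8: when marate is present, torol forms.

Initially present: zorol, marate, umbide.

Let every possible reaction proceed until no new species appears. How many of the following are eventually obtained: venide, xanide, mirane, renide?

marate present → torol forms (Rx 8).
marate and torol present → irdane forms (Rx 6).
irdane and marate present → xanide forms (Rx 1).
venide would need renide and irdane (Rx 5), but renide never forms.
xanide: reached.
mirane would need venide (Rx 3), but venide never forms.
renide would need irdane and venide (Rx 2), but venide never forms.
Reached: xanide — 1 of the 4.

1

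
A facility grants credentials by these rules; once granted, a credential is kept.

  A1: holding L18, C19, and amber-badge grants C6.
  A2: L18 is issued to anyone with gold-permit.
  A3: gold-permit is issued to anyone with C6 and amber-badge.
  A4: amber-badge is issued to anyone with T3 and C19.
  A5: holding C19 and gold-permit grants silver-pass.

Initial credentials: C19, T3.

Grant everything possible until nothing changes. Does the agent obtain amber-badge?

Yes

Holding T3 and C19 grants amber-badge (A4).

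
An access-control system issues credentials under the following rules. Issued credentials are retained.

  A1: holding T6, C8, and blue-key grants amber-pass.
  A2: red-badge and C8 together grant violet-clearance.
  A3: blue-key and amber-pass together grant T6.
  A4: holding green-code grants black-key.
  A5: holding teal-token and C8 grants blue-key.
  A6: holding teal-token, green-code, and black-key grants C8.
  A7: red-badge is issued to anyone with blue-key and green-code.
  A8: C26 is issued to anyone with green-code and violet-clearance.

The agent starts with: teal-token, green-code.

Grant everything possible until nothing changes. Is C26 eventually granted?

Yes

Holding green-code grants black-key (A4).
Holding teal-token, green-code, and black-key grants C8 (A6).
Holding teal-token and C8 grants blue-key (A5).
Holding blue-key and green-code grants red-badge (A7).
Holding red-badge and C8 grants violet-clearance (A2).
Holding green-code and violet-clearance grants C26 (A8).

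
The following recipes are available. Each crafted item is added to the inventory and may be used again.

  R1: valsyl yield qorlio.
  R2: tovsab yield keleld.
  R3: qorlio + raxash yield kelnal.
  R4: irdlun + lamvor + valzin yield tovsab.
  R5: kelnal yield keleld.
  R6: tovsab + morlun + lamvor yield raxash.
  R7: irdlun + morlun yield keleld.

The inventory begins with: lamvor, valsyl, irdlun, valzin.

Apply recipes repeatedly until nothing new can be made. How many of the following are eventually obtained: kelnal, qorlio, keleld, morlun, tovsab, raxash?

3

irdlun + lamvor + valzin → tovsab (R4).
valsyl → qorlio (R1).
tovsab → keleld (R2).
kelnal would need qorlio and raxash (R3), but raxash is never obtained.
qorlio: reached.
keleld: reached.
No rule produces morlun, and it is not given.
tovsab: reached.
raxash would need tovsab, morlun, and lamvor (R6), but morlun is never obtained.
Reached: qorlio, keleld, and tovsab — 3 of the 6.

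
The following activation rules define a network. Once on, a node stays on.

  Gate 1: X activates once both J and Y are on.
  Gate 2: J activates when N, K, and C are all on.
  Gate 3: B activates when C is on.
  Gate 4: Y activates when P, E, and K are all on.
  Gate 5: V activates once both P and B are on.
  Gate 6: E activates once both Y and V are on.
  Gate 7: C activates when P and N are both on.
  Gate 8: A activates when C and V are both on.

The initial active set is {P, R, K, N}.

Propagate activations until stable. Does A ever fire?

Yes

Gate 7: P and N on → C on.
Gate 3: C on → B on.
P and B are on, so V activates (Gate 5).
Gate 8: C and V on → A on.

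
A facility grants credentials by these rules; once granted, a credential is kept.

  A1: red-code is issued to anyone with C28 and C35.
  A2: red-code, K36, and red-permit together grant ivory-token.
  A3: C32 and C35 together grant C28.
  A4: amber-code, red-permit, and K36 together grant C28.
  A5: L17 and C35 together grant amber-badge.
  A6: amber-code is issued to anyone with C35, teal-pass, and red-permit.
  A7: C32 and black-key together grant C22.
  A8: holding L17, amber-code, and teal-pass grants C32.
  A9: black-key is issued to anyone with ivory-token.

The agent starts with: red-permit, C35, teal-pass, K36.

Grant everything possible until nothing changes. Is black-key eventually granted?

Holding C35, teal-pass, and red-permit grants amber-code (A6).
Holding amber-code, red-permit, and K36 grants C28 (A4).
Holding C28 and C35 grants red-code (A1).
Holding red-code, K36, and red-permit grants ivory-token (A2).
Holding ivory-token grants black-key (A9).

Yes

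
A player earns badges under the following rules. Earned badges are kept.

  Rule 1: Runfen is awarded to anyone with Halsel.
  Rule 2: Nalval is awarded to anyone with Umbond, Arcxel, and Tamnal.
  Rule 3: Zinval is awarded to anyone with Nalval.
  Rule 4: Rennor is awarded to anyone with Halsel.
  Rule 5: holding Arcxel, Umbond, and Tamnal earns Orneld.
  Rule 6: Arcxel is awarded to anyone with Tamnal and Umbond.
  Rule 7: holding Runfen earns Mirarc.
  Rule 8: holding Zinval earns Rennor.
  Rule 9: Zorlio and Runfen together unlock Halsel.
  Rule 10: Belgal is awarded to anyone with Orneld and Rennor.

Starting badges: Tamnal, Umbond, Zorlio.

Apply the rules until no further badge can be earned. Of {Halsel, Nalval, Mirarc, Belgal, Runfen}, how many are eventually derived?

With Tamnal and Umbond, Arcxel is earned (Rule 6).
With Arcxel, Umbond, and Tamnal, Orneld is earned (Rule 5).
With Umbond, Arcxel, and Tamnal, Nalval is earned (Rule 2).
With Nalval, Zinval is earned (Rule 3).
With Zinval, Rennor is earned (Rule 8).
With Orneld and Rennor, Belgal is earned (Rule 10).
Halsel would need Zorlio and Runfen (Rule 9), but Runfen is never earned.
Nalval: reached.
Mirarc would need Runfen (Rule 7), but Runfen is never earned.
Belgal: reached.
Runfen would need Halsel (Rule 1), but Halsel is never earned.
Reached: Nalval and Belgal — 2 of the 5.

2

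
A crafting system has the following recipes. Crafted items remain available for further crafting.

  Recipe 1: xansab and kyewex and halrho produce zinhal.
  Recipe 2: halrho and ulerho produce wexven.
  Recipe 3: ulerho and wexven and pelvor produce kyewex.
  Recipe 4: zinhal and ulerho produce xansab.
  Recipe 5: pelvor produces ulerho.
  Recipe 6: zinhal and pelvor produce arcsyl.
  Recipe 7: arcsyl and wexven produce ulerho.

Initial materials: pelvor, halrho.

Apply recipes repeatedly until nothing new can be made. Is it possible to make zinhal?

zinhal would need xansab, kyewex, and halrho (Recipe 1), but xansab is never obtained.

No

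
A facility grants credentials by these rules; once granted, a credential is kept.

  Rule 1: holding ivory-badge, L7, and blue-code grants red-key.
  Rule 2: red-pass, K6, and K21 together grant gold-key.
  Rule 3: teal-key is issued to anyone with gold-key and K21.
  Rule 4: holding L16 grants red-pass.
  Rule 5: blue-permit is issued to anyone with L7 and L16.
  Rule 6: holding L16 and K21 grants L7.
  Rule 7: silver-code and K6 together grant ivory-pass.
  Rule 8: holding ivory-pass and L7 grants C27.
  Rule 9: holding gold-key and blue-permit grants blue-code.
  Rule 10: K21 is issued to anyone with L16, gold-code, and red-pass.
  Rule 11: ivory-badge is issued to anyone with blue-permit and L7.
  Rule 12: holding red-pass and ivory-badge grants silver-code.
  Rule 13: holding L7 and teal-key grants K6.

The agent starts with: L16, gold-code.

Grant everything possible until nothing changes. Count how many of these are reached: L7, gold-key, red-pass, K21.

Holding L16 grants red-pass (Rule 4).
Holding L16, gold-code, and red-pass grants K21 (Rule 10).
Holding L16 and K21 grants L7 (Rule 6).
L7: reached.
gold-key would need red-pass, K6, and K21 (Rule 2), but K6 is never granted.
red-pass: reached.
K21: reached.
Reached: L7, red-pass, and K21 — 3 of the 4.

3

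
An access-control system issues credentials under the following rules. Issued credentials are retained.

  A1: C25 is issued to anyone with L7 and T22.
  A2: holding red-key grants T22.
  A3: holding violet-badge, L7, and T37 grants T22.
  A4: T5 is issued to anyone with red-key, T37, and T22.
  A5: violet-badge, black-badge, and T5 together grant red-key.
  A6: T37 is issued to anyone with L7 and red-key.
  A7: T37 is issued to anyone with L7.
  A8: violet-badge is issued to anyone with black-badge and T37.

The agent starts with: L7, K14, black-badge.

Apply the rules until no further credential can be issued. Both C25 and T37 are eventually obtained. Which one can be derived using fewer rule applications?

T37

T37: Holding L7 grants T37 (A7). [1 rule application]
C25: Holding L7 grants T37 (A7). Holding black-badge and T37 grants violet-badge (A8). Holding violet-badge, L7, and T37 grants T22 (A3). Holding L7 and T22 grants C25 (A1). [4 rule applications]
T37 needs fewer.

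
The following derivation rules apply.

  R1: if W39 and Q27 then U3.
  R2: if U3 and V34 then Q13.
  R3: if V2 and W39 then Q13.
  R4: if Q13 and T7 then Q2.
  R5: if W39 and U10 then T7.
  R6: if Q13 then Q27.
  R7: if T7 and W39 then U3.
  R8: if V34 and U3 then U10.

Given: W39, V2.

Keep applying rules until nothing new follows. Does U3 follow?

From V2 and W39, R3 gives Q13.
From Q13, R6 gives Q27.
From W39 and Q27, R1 gives U3.

Yes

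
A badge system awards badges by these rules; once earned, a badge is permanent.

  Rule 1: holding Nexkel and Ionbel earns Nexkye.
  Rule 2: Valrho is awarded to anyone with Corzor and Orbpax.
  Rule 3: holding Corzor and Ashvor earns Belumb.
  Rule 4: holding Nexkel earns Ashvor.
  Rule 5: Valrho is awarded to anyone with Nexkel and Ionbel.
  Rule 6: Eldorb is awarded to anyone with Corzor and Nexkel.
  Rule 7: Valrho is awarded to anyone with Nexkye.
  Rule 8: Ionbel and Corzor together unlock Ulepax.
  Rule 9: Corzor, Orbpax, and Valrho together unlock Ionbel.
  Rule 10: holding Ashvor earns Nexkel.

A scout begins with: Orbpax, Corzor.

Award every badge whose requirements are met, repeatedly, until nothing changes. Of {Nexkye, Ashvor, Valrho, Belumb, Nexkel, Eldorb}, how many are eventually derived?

With Corzor and Orbpax, Valrho is earned (Rule 2).
Nexkye would need Nexkel and Ionbel (Rule 1), but Nexkel is never earned.
Ashvor would need Nexkel (Rule 4), but Nexkel is never earned.
Valrho: reached.
Belumb would need Corzor and Ashvor (Rule 3), but Ashvor is never earned.
Nexkel would need Ashvor (Rule 10), but Ashvor is never earned.
Eldorb would need Corzor and Nexkel (Rule 6), but Nexkel is never earned.
Reached: Valrho — 1 of the 6.

1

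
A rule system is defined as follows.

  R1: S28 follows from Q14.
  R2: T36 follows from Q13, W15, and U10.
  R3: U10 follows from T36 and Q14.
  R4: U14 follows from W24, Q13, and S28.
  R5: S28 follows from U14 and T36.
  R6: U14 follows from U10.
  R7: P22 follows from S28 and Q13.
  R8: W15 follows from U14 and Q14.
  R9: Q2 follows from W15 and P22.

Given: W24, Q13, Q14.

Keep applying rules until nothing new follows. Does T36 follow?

T36 would need Q13, W15, and U10 (R2), but U10 is never established.

No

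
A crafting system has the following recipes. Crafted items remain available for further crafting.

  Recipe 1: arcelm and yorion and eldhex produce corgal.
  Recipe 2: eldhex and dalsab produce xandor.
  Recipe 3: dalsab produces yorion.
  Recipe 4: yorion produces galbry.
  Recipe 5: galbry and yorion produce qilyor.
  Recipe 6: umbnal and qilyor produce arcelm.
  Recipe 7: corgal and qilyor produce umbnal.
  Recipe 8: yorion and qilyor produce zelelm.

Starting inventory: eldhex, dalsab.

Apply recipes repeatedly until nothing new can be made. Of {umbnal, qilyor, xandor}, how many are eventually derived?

2

Using Recipe 2, eldhex and dalsab make xandor.
dalsab → yorion (Recipe 3).
yorion → galbry (Recipe 4).
Using Recipe 5, galbry and yorion make qilyor.
umbnal would need corgal and qilyor (Recipe 7), but corgal is never obtained.
qilyor: reached.
xandor: reached.
Reached: qilyor and xandor — 2 of the 3.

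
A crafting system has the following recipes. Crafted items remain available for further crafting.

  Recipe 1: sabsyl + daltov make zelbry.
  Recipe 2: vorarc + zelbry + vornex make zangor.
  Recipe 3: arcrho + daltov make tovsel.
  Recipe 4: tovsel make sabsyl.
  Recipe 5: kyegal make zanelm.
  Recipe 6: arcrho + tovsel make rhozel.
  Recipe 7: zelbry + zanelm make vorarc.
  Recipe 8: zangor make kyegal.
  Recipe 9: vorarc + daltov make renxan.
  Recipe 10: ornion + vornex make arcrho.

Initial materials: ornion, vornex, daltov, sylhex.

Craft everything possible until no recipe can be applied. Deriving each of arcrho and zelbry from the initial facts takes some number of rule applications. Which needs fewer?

arcrho

arcrho: ornion + vornex → arcrho (Recipe 10). [1 rule application]
zelbry: ornion + vornex → arcrho (Recipe 10). arcrho + daltov → tovsel (Recipe 3). tovsel → sabsyl (Recipe 4). Using Recipe 1, sabsyl and daltov make zelbry. [4 rule applications]
arcrho needs fewer.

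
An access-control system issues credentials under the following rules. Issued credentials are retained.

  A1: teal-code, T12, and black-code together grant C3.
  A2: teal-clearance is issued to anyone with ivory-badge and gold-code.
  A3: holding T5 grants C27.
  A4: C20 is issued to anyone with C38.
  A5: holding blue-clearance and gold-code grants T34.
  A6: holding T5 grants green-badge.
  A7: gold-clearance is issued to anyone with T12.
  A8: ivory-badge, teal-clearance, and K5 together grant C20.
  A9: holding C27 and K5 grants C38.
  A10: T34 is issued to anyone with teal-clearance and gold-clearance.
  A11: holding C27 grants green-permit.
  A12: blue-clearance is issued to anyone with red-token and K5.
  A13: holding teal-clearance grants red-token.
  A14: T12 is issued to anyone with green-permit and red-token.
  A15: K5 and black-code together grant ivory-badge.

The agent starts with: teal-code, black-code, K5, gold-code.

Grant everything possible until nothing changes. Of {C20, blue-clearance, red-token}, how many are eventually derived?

Holding K5 and black-code grants ivory-badge (A15).
Holding ivory-badge and gold-code grants teal-clearance (A2).
Holding ivory-badge, teal-clearance, and K5 grants C20 (A8).
Holding teal-clearance grants red-token (A13).
Holding red-token and K5 grants blue-clearance (A12).
C20: reached.
blue-clearance: reached.
red-token: reached.
All 3 are reached.

3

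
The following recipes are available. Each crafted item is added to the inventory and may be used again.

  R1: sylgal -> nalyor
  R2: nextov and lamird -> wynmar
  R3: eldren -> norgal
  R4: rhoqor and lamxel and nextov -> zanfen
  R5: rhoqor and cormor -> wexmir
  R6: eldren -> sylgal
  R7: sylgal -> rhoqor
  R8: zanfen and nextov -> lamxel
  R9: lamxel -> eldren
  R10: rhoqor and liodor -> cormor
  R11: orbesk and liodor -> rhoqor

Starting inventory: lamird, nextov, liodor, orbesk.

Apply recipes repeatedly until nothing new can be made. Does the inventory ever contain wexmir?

orbesk and liodor -> rhoqor (R11).
Using R10, rhoqor and liodor make cormor.
Using R5, rhoqor and cormor make wexmir.

Yes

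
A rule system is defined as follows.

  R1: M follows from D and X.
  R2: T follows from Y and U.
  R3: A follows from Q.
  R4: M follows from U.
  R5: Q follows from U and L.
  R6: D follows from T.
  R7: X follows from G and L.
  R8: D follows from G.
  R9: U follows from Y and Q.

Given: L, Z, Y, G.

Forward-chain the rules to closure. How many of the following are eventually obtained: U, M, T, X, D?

G holds, so D follows (R8).
From G and L, R7 gives X.
D and X hold, so M follows (R1).
U would need Y and Q (R9), but Q is never established.
M: reached.
T would need Y and U (R2), but U is never established.
X: reached.
D: reached.
Reached: M, X, and D — 3 of the 5.

3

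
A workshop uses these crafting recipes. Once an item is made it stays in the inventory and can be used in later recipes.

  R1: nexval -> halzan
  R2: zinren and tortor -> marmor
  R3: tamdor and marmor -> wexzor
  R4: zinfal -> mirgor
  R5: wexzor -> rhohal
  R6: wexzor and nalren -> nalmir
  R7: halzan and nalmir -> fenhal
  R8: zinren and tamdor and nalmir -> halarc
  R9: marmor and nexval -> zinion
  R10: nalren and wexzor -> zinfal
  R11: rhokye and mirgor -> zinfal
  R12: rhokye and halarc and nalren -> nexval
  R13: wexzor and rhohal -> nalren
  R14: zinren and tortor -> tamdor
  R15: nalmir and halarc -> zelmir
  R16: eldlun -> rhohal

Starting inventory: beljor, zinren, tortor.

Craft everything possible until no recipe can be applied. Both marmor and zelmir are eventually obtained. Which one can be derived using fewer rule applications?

marmor

marmor: zinren and tortor -> marmor (R2). [1 rule application]
zelmir: zinren and tortor -> tamdor (R14). zinren and tortor -> marmor (R2). tamdor and marmor -> wexzor (R3). Using R5, wexzor makes rhohal. Using R13, wexzor and rhohal make nalren. Using R6, wexzor and nalren make nalmir. Using R8, zinren, tamdor, and nalmir make halarc. nalmir and halarc -> zelmir (R15). [8 rule applications]
marmor needs fewer.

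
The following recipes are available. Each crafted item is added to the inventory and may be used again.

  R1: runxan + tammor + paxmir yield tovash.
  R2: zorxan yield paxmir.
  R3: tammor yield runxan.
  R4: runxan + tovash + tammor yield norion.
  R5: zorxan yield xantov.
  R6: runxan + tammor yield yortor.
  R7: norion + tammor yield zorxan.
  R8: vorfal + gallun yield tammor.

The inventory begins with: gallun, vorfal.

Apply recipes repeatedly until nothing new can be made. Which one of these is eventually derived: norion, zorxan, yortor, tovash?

vorfal + gallun → tammor (R8).
Using R3, tammor makes runxan.
Using R6, runxan and tammor make yortor.
norion would need runxan, tovash, and tammor (R4), but tovash is never obtained. zorxan would need norion and tammor (R7), but norion is never obtained. tovash would need runxan, tammor, and paxmir (R1), but paxmir is never obtained.

yortor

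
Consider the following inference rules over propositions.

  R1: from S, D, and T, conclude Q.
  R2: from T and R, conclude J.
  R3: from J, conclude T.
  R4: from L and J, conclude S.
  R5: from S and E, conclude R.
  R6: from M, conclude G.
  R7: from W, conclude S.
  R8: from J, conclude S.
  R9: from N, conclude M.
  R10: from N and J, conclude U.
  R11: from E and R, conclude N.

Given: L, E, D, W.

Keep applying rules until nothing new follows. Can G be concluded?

Yes

From W, R7 gives S.
From S and E, R5 gives R.
E and R hold, so N follows (R11).
N holds, so M follows (R9).
From M, R6 gives G.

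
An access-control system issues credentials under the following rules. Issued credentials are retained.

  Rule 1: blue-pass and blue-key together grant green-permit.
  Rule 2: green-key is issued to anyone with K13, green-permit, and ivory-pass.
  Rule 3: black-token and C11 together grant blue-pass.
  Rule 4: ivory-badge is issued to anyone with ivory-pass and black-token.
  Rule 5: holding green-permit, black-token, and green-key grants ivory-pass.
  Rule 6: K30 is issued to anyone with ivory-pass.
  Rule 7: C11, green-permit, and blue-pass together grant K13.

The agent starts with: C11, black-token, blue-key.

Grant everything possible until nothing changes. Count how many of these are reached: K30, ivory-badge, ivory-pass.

K30 would need ivory-pass (Rule 6), but ivory-pass is never granted.
ivory-badge would need ivory-pass and black-token (Rule 4), but ivory-pass is never granted.
ivory-pass would need green-permit, black-token, and green-key (Rule 5), but green-key is never granted.
None of the 3 are reached.

0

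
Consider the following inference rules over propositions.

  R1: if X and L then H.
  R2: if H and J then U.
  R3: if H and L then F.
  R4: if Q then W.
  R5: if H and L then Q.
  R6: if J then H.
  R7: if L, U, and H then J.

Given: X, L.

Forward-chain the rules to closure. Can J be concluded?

No

J would need L, U, and H (R7), but U is never established.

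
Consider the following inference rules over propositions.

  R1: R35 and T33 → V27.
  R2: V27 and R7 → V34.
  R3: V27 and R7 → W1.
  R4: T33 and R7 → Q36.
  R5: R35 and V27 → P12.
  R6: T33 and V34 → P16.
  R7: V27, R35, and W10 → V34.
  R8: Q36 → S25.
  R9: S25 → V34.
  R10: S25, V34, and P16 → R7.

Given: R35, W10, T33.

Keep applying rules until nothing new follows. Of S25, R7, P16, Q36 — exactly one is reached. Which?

P16

R35 and T33 hold, so V27 follows (R1).
V27, R35, and W10 hold, so V34 follows (R7).
From T33 and V34, R6 gives P16.
R7 would need S25, V34, and P16 (R10), but S25 is never established. S25 would need Q36 (R8), but Q36 is never established. Q36 would need T33 and R7 (R4), but R7 is never established.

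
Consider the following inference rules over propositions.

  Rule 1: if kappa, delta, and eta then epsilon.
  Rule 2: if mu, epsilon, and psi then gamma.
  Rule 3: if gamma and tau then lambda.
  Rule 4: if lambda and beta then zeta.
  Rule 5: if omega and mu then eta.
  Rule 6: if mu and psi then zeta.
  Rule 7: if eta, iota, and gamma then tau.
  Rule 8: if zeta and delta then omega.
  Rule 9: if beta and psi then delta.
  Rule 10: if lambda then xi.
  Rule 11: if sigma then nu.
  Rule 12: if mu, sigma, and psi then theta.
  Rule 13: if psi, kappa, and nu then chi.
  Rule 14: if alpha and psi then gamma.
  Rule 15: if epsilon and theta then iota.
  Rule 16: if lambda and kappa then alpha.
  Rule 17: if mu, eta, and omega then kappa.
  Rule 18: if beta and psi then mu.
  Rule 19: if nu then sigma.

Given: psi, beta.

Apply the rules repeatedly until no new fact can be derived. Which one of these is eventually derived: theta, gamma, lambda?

From beta and psi, Rule 9 gives delta.
beta and psi hold, so mu follows (Rule 18).
From mu and psi, Rule 6 gives zeta.
zeta and delta hold, so omega follows (Rule 8).
From omega and mu, Rule 5 gives eta.
From mu, eta, and omega, Rule 17 gives kappa.
kappa, delta, and eta hold, so epsilon follows (Rule 1).
From mu, epsilon, and psi, Rule 2 gives gamma.
theta would need mu, sigma, and psi (Rule 12), but sigma is never established. lambda would need gamma and tau (Rule 3), but tau is never established.

gamma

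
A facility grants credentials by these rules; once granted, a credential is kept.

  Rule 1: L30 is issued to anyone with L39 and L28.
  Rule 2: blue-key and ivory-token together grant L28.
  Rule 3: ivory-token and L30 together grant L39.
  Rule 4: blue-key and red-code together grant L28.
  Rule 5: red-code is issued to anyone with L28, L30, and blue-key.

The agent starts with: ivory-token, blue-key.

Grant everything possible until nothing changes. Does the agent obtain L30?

L30 would need L39 and L28 (Rule 1), but L39 is never granted.

No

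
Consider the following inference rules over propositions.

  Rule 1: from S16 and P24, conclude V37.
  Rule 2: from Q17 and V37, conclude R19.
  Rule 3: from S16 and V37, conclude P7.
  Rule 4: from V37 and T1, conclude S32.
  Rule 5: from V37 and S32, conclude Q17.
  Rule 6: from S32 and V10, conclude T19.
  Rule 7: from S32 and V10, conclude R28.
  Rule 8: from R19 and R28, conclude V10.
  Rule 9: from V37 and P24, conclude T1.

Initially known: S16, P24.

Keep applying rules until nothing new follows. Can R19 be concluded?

Yes

From S16 and P24, Rule 1 gives V37.
From V37 and P24, Rule 9 gives T1.
From V37 and T1, Rule 4 gives S32.
V37 and S32 hold, so Q17 follows (Rule 5).
From Q17 and V37, Rule 2 gives R19.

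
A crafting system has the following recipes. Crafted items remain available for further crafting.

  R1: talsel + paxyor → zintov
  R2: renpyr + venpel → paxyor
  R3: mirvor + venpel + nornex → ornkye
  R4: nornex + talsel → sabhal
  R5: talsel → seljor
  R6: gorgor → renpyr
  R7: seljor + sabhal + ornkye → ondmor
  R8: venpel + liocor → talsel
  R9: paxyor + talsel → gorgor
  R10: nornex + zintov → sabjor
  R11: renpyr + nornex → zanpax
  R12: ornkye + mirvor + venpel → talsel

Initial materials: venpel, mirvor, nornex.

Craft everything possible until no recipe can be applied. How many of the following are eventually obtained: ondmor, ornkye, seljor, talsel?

Using R3, mirvor, venpel, and nornex make ornkye.
ornkye + mirvor + venpel → talsel (R12).
Using R5, talsel makes seljor.
Using R4, nornex and talsel make sabhal.
seljor + sabhal + ornkye → ondmor (R7).
ondmor: reached.
ornkye: reached.
seljor: reached.
talsel: reached.
All 4 are reached.

4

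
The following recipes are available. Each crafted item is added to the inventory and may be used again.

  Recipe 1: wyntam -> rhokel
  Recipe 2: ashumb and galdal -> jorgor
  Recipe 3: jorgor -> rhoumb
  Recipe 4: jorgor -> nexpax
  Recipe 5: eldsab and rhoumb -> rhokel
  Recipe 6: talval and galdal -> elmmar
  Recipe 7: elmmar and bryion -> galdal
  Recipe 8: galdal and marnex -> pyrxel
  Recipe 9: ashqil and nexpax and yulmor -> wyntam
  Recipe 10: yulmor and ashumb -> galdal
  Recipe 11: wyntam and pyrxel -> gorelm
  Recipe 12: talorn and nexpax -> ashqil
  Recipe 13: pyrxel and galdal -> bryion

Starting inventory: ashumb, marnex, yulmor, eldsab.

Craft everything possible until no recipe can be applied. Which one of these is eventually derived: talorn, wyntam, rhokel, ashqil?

Using Recipe 10, yulmor and ashumb make galdal.
Using Recipe 2, ashumb and galdal make jorgor.
jorgor -> rhoumb (Recipe 3).
Using Recipe 5, eldsab and rhoumb make rhokel.
No rule produces talorn, and it is not given. ashqil would need talorn and nexpax (Recipe 12), but talorn is never obtained. wyntam would need ashqil, nexpax, and yulmor (Recipe 9), but ashqil is never obtained.

rhokel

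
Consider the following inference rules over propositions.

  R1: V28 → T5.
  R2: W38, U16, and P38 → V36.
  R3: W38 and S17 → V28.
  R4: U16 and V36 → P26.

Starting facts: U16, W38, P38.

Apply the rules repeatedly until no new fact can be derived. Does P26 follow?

From W38, U16, and P38, R2 gives V36.
U16 and V36 hold, so P26 follows (R4).

Yes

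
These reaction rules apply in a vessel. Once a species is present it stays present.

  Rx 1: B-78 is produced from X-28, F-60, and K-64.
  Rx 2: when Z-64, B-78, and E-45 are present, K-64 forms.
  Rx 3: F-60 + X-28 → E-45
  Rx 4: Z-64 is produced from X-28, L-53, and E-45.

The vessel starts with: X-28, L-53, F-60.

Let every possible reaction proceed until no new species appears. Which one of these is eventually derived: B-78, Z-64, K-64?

Z-64

F-60 and X-28 present → E-45 forms (Rx 3).
X-28, L-53, and E-45 present → Z-64 forms (Rx 4).
B-78 would need X-28, F-60, and K-64 (Rx 1), but K-64 never forms. K-64 would need Z-64, B-78, and E-45 (Rx 2), but B-78 never forms.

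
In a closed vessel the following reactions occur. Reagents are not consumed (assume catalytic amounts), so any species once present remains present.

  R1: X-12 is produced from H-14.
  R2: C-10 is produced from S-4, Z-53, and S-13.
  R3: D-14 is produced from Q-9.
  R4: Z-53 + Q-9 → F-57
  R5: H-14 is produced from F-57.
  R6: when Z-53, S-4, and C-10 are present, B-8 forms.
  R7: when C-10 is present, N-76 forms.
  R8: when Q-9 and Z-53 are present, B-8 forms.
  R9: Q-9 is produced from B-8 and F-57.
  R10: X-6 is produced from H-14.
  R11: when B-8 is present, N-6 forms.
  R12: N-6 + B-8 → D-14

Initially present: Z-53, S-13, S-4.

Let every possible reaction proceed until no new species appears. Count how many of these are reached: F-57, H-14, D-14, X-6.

1

S-4, Z-53, and S-13 present → C-10 forms (R2).
Z-53, S-4, and C-10 present → B-8 forms (R6).
B-8 present → N-6 forms (R11).
N-6 and B-8 present → D-14 forms (R12).
F-57 would need Z-53 and Q-9 (R4), but Q-9 never forms.
H-14 would need F-57 (R5), but F-57 never forms.
D-14: reached.
X-6 would need H-14 (R10), but H-14 never forms.
Reached: D-14 — 1 of the 4.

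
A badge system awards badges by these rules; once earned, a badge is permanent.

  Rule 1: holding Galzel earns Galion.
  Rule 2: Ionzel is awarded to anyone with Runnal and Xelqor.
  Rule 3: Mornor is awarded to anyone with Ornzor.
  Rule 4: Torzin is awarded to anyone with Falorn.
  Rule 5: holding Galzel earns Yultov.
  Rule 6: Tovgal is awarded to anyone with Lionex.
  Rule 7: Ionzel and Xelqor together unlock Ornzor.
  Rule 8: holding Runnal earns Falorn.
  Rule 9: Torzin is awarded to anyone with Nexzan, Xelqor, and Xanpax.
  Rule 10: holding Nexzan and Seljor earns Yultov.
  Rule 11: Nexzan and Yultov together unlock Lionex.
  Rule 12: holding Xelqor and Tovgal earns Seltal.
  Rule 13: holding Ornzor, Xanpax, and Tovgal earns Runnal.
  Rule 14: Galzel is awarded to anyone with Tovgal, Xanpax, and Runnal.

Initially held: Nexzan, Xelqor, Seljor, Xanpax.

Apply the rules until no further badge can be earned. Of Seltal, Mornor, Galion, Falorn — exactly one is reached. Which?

With Nexzan and Seljor, Yultov is earned (Rule 10).
With Nexzan and Yultov, Lionex is earned (Rule 11).
With Lionex, Tovgal is earned (Rule 6).
With Xelqor and Tovgal, Seltal is earned (Rule 12).
Mornor would need Ornzor (Rule 3), but Ornzor is never earned. Galion would need Galzel (Rule 1), but Galzel is never earned. Falorn would need Runnal (Rule 8), but Runnal is never earned.

Seltal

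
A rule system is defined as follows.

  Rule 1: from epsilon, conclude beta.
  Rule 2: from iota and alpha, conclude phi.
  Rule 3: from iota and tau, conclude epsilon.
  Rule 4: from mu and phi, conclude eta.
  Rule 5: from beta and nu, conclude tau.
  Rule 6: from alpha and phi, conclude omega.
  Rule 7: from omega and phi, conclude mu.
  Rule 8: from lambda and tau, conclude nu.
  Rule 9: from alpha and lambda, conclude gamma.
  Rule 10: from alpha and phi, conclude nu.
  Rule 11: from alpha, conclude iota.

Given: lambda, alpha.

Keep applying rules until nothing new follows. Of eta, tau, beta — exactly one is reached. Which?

eta

From alpha, Rule 11 gives iota.
From iota and alpha, Rule 2 gives phi.
alpha and phi hold, so omega follows (Rule 6).
omega and phi hold, so mu follows (Rule 7).
mu and phi hold, so eta follows (Rule 4).
beta would need epsilon (Rule 1), but epsilon is never established. tau would need beta and nu (Rule 5), but beta is never established.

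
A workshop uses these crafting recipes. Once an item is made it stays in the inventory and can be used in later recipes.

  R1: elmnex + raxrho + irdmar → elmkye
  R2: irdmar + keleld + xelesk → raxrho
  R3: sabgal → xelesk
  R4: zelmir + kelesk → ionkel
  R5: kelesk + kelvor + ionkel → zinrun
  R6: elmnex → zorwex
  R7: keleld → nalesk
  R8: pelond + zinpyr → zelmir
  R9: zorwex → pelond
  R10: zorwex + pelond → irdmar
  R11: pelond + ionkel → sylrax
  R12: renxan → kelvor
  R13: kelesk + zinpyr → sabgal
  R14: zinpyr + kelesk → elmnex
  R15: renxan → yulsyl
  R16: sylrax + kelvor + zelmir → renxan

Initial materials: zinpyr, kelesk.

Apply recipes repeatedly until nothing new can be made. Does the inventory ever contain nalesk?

No

nalesk would need keleld (R7), but keleld is never obtained.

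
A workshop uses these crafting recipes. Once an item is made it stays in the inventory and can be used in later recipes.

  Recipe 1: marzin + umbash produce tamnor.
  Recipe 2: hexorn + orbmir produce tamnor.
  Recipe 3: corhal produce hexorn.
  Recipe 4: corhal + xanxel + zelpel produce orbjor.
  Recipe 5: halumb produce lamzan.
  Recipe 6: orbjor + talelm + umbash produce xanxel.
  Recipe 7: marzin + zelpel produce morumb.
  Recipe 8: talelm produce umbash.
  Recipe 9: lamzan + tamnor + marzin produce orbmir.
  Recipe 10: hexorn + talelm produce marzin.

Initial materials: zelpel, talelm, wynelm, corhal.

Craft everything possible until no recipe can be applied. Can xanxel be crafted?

No

xanxel would need orbjor, talelm, and umbash (Recipe 6), but orbjor is never obtained.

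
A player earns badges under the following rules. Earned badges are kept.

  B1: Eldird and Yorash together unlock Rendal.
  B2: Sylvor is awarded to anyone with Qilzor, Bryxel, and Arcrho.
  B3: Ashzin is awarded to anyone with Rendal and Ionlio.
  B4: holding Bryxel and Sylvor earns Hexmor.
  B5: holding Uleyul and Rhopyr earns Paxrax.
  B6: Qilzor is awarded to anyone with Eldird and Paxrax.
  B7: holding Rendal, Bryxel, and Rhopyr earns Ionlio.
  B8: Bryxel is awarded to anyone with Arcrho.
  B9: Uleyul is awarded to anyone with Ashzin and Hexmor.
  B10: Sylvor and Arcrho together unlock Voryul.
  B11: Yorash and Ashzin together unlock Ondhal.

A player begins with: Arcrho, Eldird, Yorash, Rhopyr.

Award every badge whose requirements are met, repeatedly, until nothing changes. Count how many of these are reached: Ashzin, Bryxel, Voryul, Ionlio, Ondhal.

4

With Arcrho, Bryxel is earned (B8).
With Eldird and Yorash, Rendal is earned (B1).
With Rendal, Bryxel, and Rhopyr, Ionlio is earned (B7).
With Rendal and Ionlio, Ashzin is earned (B3).
With Yorash and Ashzin, Ondhal is earned (B11).
Ashzin: reached.
Bryxel: reached.
Voryul would need Sylvor and Arcrho (B10), but Sylvor is never earned.
Ionlio: reached.
Ondhal: reached.
Reached: Ashzin, Bryxel, Ionlio, and Ondhal — 4 of the 5.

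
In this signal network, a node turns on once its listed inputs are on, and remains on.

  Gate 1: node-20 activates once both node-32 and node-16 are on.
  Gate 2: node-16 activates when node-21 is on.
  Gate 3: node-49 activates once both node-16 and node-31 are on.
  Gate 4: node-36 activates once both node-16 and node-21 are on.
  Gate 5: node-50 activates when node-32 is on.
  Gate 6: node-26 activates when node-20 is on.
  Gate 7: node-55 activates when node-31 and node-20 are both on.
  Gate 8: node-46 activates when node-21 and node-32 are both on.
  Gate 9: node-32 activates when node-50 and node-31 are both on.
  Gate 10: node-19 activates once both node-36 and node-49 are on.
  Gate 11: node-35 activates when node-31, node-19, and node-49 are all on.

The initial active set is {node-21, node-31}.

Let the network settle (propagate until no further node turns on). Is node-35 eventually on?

Yes

node-21 is on, so node-16 activates (Gate 2).
node-16 and node-21 are on, so node-36 activates (Gate 4).
Gate 3: node-16 and node-31 on → node-49 on.
node-36 and node-49 are on, so node-19 activates (Gate 10).
Gate 11: node-31, node-19, and node-49 on → node-35 on.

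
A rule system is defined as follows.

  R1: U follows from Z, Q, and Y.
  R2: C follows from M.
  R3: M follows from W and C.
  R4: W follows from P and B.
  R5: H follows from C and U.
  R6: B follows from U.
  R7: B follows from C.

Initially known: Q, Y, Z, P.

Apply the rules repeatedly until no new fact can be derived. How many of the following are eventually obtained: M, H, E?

M would need W and C (R3), but C is never established.
H would need C and U (R5), but C is never established.
No rule produces E, and it is not given.
None of the 3 are reached.

0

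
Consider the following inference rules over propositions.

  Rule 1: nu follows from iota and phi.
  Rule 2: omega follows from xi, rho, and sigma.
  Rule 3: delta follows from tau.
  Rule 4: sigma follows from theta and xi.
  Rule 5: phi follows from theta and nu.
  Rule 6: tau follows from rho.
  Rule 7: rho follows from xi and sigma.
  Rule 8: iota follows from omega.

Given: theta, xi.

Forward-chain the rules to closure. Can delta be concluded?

Yes

From theta and xi, Rule 4 gives sigma.
From xi and sigma, Rule 7 gives rho.
rho holds, so tau follows (Rule 6).
From tau, Rule 3 gives delta.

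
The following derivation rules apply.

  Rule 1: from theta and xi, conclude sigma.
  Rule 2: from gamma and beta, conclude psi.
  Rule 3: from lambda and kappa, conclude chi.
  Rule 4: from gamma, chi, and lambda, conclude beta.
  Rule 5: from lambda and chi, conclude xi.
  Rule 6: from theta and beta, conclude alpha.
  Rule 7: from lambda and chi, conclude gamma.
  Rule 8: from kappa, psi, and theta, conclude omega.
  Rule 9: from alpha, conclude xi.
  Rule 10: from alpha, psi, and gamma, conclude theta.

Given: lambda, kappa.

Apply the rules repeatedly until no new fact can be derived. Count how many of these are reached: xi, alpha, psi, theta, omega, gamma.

lambda and kappa hold, so chi follows (Rule 3).
From lambda and chi, Rule 7 gives gamma.
From lambda and chi, Rule 5 gives xi.
From gamma, chi, and lambda, Rule 4 gives beta.
From gamma and beta, Rule 2 gives psi.
xi: reached.
alpha would need theta and beta (Rule 6), but theta is never established.
psi: reached.
theta would need alpha, psi, and gamma (Rule 10), but alpha is never established.
omega would need kappa, psi, and theta (Rule 8), but theta is never established.
gamma: reached.
Reached: xi, psi, and gamma — 3 of the 6.

3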